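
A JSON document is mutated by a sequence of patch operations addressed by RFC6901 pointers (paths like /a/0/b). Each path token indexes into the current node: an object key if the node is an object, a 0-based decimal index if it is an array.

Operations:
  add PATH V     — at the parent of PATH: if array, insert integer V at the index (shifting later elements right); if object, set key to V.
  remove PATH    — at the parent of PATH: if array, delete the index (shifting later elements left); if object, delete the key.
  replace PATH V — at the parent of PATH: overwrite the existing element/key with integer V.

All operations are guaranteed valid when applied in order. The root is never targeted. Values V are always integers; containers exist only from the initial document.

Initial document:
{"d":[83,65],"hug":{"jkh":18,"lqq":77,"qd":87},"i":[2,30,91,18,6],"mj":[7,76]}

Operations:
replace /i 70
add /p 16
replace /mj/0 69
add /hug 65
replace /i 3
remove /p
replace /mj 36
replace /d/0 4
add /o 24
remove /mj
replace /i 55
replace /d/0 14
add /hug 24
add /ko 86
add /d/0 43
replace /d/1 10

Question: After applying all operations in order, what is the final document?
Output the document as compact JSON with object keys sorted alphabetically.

After op 1 (replace /i 70): {"d":[83,65],"hug":{"jkh":18,"lqq":77,"qd":87},"i":70,"mj":[7,76]}
After op 2 (add /p 16): {"d":[83,65],"hug":{"jkh":18,"lqq":77,"qd":87},"i":70,"mj":[7,76],"p":16}
After op 3 (replace /mj/0 69): {"d":[83,65],"hug":{"jkh":18,"lqq":77,"qd":87},"i":70,"mj":[69,76],"p":16}
After op 4 (add /hug 65): {"d":[83,65],"hug":65,"i":70,"mj":[69,76],"p":16}
After op 5 (replace /i 3): {"d":[83,65],"hug":65,"i":3,"mj":[69,76],"p":16}
After op 6 (remove /p): {"d":[83,65],"hug":65,"i":3,"mj":[69,76]}
After op 7 (replace /mj 36): {"d":[83,65],"hug":65,"i":3,"mj":36}
After op 8 (replace /d/0 4): {"d":[4,65],"hug":65,"i":3,"mj":36}
After op 9 (add /o 24): {"d":[4,65],"hug":65,"i":3,"mj":36,"o":24}
After op 10 (remove /mj): {"d":[4,65],"hug":65,"i":3,"o":24}
After op 11 (replace /i 55): {"d":[4,65],"hug":65,"i":55,"o":24}
After op 12 (replace /d/0 14): {"d":[14,65],"hug":65,"i":55,"o":24}
After op 13 (add /hug 24): {"d":[14,65],"hug":24,"i":55,"o":24}
After op 14 (add /ko 86): {"d":[14,65],"hug":24,"i":55,"ko":86,"o":24}
After op 15 (add /d/0 43): {"d":[43,14,65],"hug":24,"i":55,"ko":86,"o":24}
After op 16 (replace /d/1 10): {"d":[43,10,65],"hug":24,"i":55,"ko":86,"o":24}

Answer: {"d":[43,10,65],"hug":24,"i":55,"ko":86,"o":24}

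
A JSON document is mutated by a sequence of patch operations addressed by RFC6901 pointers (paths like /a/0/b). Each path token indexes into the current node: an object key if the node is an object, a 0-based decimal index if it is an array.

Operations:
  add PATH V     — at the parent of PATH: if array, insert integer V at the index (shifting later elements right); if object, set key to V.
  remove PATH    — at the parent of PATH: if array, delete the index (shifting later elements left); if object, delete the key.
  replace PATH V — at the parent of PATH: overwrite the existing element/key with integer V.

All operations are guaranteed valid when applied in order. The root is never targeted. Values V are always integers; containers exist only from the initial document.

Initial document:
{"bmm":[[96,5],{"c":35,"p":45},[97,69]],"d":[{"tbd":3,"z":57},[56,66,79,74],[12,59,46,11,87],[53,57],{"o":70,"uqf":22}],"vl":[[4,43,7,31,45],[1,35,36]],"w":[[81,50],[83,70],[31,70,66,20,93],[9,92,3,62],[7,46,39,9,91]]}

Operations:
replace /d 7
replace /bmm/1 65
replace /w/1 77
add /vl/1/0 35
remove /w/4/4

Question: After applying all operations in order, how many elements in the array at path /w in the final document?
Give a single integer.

After op 1 (replace /d 7): {"bmm":[[96,5],{"c":35,"p":45},[97,69]],"d":7,"vl":[[4,43,7,31,45],[1,35,36]],"w":[[81,50],[83,70],[31,70,66,20,93],[9,92,3,62],[7,46,39,9,91]]}
After op 2 (replace /bmm/1 65): {"bmm":[[96,5],65,[97,69]],"d":7,"vl":[[4,43,7,31,45],[1,35,36]],"w":[[81,50],[83,70],[31,70,66,20,93],[9,92,3,62],[7,46,39,9,91]]}
After op 3 (replace /w/1 77): {"bmm":[[96,5],65,[97,69]],"d":7,"vl":[[4,43,7,31,45],[1,35,36]],"w":[[81,50],77,[31,70,66,20,93],[9,92,3,62],[7,46,39,9,91]]}
After op 4 (add /vl/1/0 35): {"bmm":[[96,5],65,[97,69]],"d":7,"vl":[[4,43,7,31,45],[35,1,35,36]],"w":[[81,50],77,[31,70,66,20,93],[9,92,3,62],[7,46,39,9,91]]}
After op 5 (remove /w/4/4): {"bmm":[[96,5],65,[97,69]],"d":7,"vl":[[4,43,7,31,45],[35,1,35,36]],"w":[[81,50],77,[31,70,66,20,93],[9,92,3,62],[7,46,39,9]]}
Size at path /w: 5

Answer: 5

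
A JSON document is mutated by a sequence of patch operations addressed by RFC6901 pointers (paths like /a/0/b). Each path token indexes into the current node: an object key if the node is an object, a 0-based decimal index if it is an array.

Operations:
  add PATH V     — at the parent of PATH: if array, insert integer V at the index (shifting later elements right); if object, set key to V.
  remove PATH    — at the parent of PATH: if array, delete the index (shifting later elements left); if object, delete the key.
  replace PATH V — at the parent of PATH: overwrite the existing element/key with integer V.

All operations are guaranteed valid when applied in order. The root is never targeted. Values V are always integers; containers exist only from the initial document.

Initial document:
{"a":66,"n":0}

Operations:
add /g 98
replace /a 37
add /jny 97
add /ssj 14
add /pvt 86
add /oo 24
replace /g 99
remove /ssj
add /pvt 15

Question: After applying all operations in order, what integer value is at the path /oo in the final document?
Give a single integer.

After op 1 (add /g 98): {"a":66,"g":98,"n":0}
After op 2 (replace /a 37): {"a":37,"g":98,"n":0}
After op 3 (add /jny 97): {"a":37,"g":98,"jny":97,"n":0}
After op 4 (add /ssj 14): {"a":37,"g":98,"jny":97,"n":0,"ssj":14}
After op 5 (add /pvt 86): {"a":37,"g":98,"jny":97,"n":0,"pvt":86,"ssj":14}
After op 6 (add /oo 24): {"a":37,"g":98,"jny":97,"n":0,"oo":24,"pvt":86,"ssj":14}
After op 7 (replace /g 99): {"a":37,"g":99,"jny":97,"n":0,"oo":24,"pvt":86,"ssj":14}
After op 8 (remove /ssj): {"a":37,"g":99,"jny":97,"n":0,"oo":24,"pvt":86}
After op 9 (add /pvt 15): {"a":37,"g":99,"jny":97,"n":0,"oo":24,"pvt":15}
Value at /oo: 24

Answer: 24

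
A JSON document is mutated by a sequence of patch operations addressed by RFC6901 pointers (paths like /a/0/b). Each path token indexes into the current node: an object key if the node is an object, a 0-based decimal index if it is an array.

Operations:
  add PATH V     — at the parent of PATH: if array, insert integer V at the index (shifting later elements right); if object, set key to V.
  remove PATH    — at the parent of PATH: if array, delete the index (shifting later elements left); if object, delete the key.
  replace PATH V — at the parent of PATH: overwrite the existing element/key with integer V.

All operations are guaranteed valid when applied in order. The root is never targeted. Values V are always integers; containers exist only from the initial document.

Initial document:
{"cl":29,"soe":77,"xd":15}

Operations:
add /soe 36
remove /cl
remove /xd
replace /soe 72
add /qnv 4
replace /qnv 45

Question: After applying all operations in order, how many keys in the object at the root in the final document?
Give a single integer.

Answer: 2

Derivation:
After op 1 (add /soe 36): {"cl":29,"soe":36,"xd":15}
After op 2 (remove /cl): {"soe":36,"xd":15}
After op 3 (remove /xd): {"soe":36}
After op 4 (replace /soe 72): {"soe":72}
After op 5 (add /qnv 4): {"qnv":4,"soe":72}
After op 6 (replace /qnv 45): {"qnv":45,"soe":72}
Size at the root: 2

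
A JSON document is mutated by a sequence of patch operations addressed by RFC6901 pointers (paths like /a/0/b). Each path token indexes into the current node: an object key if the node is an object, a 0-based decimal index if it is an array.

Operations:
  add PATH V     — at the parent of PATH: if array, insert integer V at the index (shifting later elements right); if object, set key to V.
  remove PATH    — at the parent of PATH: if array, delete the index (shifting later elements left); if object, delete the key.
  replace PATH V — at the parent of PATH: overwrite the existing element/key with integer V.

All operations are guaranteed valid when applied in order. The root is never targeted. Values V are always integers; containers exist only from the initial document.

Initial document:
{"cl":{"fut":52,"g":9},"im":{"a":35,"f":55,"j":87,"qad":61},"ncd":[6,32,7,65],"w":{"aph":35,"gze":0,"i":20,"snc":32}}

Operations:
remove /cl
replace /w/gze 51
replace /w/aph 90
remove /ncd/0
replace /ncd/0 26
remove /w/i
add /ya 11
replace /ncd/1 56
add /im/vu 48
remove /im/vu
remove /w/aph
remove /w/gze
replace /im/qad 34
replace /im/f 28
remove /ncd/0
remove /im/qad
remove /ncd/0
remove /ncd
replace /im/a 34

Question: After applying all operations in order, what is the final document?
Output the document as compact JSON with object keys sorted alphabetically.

Answer: {"im":{"a":34,"f":28,"j":87},"w":{"snc":32},"ya":11}

Derivation:
After op 1 (remove /cl): {"im":{"a":35,"f":55,"j":87,"qad":61},"ncd":[6,32,7,65],"w":{"aph":35,"gze":0,"i":20,"snc":32}}
After op 2 (replace /w/gze 51): {"im":{"a":35,"f":55,"j":87,"qad":61},"ncd":[6,32,7,65],"w":{"aph":35,"gze":51,"i":20,"snc":32}}
After op 3 (replace /w/aph 90): {"im":{"a":35,"f":55,"j":87,"qad":61},"ncd":[6,32,7,65],"w":{"aph":90,"gze":51,"i":20,"snc":32}}
After op 4 (remove /ncd/0): {"im":{"a":35,"f":55,"j":87,"qad":61},"ncd":[32,7,65],"w":{"aph":90,"gze":51,"i":20,"snc":32}}
After op 5 (replace /ncd/0 26): {"im":{"a":35,"f":55,"j":87,"qad":61},"ncd":[26,7,65],"w":{"aph":90,"gze":51,"i":20,"snc":32}}
After op 6 (remove /w/i): {"im":{"a":35,"f":55,"j":87,"qad":61},"ncd":[26,7,65],"w":{"aph":90,"gze":51,"snc":32}}
After op 7 (add /ya 11): {"im":{"a":35,"f":55,"j":87,"qad":61},"ncd":[26,7,65],"w":{"aph":90,"gze":51,"snc":32},"ya":11}
After op 8 (replace /ncd/1 56): {"im":{"a":35,"f":55,"j":87,"qad":61},"ncd":[26,56,65],"w":{"aph":90,"gze":51,"snc":32},"ya":11}
After op 9 (add /im/vu 48): {"im":{"a":35,"f":55,"j":87,"qad":61,"vu":48},"ncd":[26,56,65],"w":{"aph":90,"gze":51,"snc":32},"ya":11}
After op 10 (remove /im/vu): {"im":{"a":35,"f":55,"j":87,"qad":61},"ncd":[26,56,65],"w":{"aph":90,"gze":51,"snc":32},"ya":11}
After op 11 (remove /w/aph): {"im":{"a":35,"f":55,"j":87,"qad":61},"ncd":[26,56,65],"w":{"gze":51,"snc":32},"ya":11}
After op 12 (remove /w/gze): {"im":{"a":35,"f":55,"j":87,"qad":61},"ncd":[26,56,65],"w":{"snc":32},"ya":11}
After op 13 (replace /im/qad 34): {"im":{"a":35,"f":55,"j":87,"qad":34},"ncd":[26,56,65],"w":{"snc":32},"ya":11}
After op 14 (replace /im/f 28): {"im":{"a":35,"f":28,"j":87,"qad":34},"ncd":[26,56,65],"w":{"snc":32},"ya":11}
After op 15 (remove /ncd/0): {"im":{"a":35,"f":28,"j":87,"qad":34},"ncd":[56,65],"w":{"snc":32},"ya":11}
After op 16 (remove /im/qad): {"im":{"a":35,"f":28,"j":87},"ncd":[56,65],"w":{"snc":32},"ya":11}
After op 17 (remove /ncd/0): {"im":{"a":35,"f":28,"j":87},"ncd":[65],"w":{"snc":32},"ya":11}
After op 18 (remove /ncd): {"im":{"a":35,"f":28,"j":87},"w":{"snc":32},"ya":11}
After op 19 (replace /im/a 34): {"im":{"a":34,"f":28,"j":87},"w":{"snc":32},"ya":11}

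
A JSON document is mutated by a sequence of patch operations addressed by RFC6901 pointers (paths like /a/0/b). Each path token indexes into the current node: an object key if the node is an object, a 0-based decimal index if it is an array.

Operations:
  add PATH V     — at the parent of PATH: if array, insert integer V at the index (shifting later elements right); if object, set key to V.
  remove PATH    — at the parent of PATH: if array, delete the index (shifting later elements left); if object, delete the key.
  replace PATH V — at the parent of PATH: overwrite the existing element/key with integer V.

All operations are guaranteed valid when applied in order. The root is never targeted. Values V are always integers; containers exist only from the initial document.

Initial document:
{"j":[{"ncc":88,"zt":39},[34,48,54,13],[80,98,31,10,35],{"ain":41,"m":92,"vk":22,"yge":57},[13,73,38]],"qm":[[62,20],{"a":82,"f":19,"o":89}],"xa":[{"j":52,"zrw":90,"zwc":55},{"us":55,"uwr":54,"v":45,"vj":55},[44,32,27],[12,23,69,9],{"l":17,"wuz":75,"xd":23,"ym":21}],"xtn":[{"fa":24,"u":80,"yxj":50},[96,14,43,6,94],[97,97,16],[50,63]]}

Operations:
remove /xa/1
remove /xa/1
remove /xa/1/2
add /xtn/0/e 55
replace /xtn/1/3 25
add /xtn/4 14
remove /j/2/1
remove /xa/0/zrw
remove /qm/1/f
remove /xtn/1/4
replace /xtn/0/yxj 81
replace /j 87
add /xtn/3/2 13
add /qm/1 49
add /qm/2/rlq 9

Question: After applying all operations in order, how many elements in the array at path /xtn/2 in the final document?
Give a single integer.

Answer: 3

Derivation:
After op 1 (remove /xa/1): {"j":[{"ncc":88,"zt":39},[34,48,54,13],[80,98,31,10,35],{"ain":41,"m":92,"vk":22,"yge":57},[13,73,38]],"qm":[[62,20],{"a":82,"f":19,"o":89}],"xa":[{"j":52,"zrw":90,"zwc":55},[44,32,27],[12,23,69,9],{"l":17,"wuz":75,"xd":23,"ym":21}],"xtn":[{"fa":24,"u":80,"yxj":50},[96,14,43,6,94],[97,97,16],[50,63]]}
After op 2 (remove /xa/1): {"j":[{"ncc":88,"zt":39},[34,48,54,13],[80,98,31,10,35],{"ain":41,"m":92,"vk":22,"yge":57},[13,73,38]],"qm":[[62,20],{"a":82,"f":19,"o":89}],"xa":[{"j":52,"zrw":90,"zwc":55},[12,23,69,9],{"l":17,"wuz":75,"xd":23,"ym":21}],"xtn":[{"fa":24,"u":80,"yxj":50},[96,14,43,6,94],[97,97,16],[50,63]]}
After op 3 (remove /xa/1/2): {"j":[{"ncc":88,"zt":39},[34,48,54,13],[80,98,31,10,35],{"ain":41,"m":92,"vk":22,"yge":57},[13,73,38]],"qm":[[62,20],{"a":82,"f":19,"o":89}],"xa":[{"j":52,"zrw":90,"zwc":55},[12,23,9],{"l":17,"wuz":75,"xd":23,"ym":21}],"xtn":[{"fa":24,"u":80,"yxj":50},[96,14,43,6,94],[97,97,16],[50,63]]}
After op 4 (add /xtn/0/e 55): {"j":[{"ncc":88,"zt":39},[34,48,54,13],[80,98,31,10,35],{"ain":41,"m":92,"vk":22,"yge":57},[13,73,38]],"qm":[[62,20],{"a":82,"f":19,"o":89}],"xa":[{"j":52,"zrw":90,"zwc":55},[12,23,9],{"l":17,"wuz":75,"xd":23,"ym":21}],"xtn":[{"e":55,"fa":24,"u":80,"yxj":50},[96,14,43,6,94],[97,97,16],[50,63]]}
After op 5 (replace /xtn/1/3 25): {"j":[{"ncc":88,"zt":39},[34,48,54,13],[80,98,31,10,35],{"ain":41,"m":92,"vk":22,"yge":57},[13,73,38]],"qm":[[62,20],{"a":82,"f":19,"o":89}],"xa":[{"j":52,"zrw":90,"zwc":55},[12,23,9],{"l":17,"wuz":75,"xd":23,"ym":21}],"xtn":[{"e":55,"fa":24,"u":80,"yxj":50},[96,14,43,25,94],[97,97,16],[50,63]]}
After op 6 (add /xtn/4 14): {"j":[{"ncc":88,"zt":39},[34,48,54,13],[80,98,31,10,35],{"ain":41,"m":92,"vk":22,"yge":57},[13,73,38]],"qm":[[62,20],{"a":82,"f":19,"o":89}],"xa":[{"j":52,"zrw":90,"zwc":55},[12,23,9],{"l":17,"wuz":75,"xd":23,"ym":21}],"xtn":[{"e":55,"fa":24,"u":80,"yxj":50},[96,14,43,25,94],[97,97,16],[50,63],14]}
After op 7 (remove /j/2/1): {"j":[{"ncc":88,"zt":39},[34,48,54,13],[80,31,10,35],{"ain":41,"m":92,"vk":22,"yge":57},[13,73,38]],"qm":[[62,20],{"a":82,"f":19,"o":89}],"xa":[{"j":52,"zrw":90,"zwc":55},[12,23,9],{"l":17,"wuz":75,"xd":23,"ym":21}],"xtn":[{"e":55,"fa":24,"u":80,"yxj":50},[96,14,43,25,94],[97,97,16],[50,63],14]}
After op 8 (remove /xa/0/zrw): {"j":[{"ncc":88,"zt":39},[34,48,54,13],[80,31,10,35],{"ain":41,"m":92,"vk":22,"yge":57},[13,73,38]],"qm":[[62,20],{"a":82,"f":19,"o":89}],"xa":[{"j":52,"zwc":55},[12,23,9],{"l":17,"wuz":75,"xd":23,"ym":21}],"xtn":[{"e":55,"fa":24,"u":80,"yxj":50},[96,14,43,25,94],[97,97,16],[50,63],14]}
After op 9 (remove /qm/1/f): {"j":[{"ncc":88,"zt":39},[34,48,54,13],[80,31,10,35],{"ain":41,"m":92,"vk":22,"yge":57},[13,73,38]],"qm":[[62,20],{"a":82,"o":89}],"xa":[{"j":52,"zwc":55},[12,23,9],{"l":17,"wuz":75,"xd":23,"ym":21}],"xtn":[{"e":55,"fa":24,"u":80,"yxj":50},[96,14,43,25,94],[97,97,16],[50,63],14]}
After op 10 (remove /xtn/1/4): {"j":[{"ncc":88,"zt":39},[34,48,54,13],[80,31,10,35],{"ain":41,"m":92,"vk":22,"yge":57},[13,73,38]],"qm":[[62,20],{"a":82,"o":89}],"xa":[{"j":52,"zwc":55},[12,23,9],{"l":17,"wuz":75,"xd":23,"ym":21}],"xtn":[{"e":55,"fa":24,"u":80,"yxj":50},[96,14,43,25],[97,97,16],[50,63],14]}
After op 11 (replace /xtn/0/yxj 81): {"j":[{"ncc":88,"zt":39},[34,48,54,13],[80,31,10,35],{"ain":41,"m":92,"vk":22,"yge":57},[13,73,38]],"qm":[[62,20],{"a":82,"o":89}],"xa":[{"j":52,"zwc":55},[12,23,9],{"l":17,"wuz":75,"xd":23,"ym":21}],"xtn":[{"e":55,"fa":24,"u":80,"yxj":81},[96,14,43,25],[97,97,16],[50,63],14]}
After op 12 (replace /j 87): {"j":87,"qm":[[62,20],{"a":82,"o":89}],"xa":[{"j":52,"zwc":55},[12,23,9],{"l":17,"wuz":75,"xd":23,"ym":21}],"xtn":[{"e":55,"fa":24,"u":80,"yxj":81},[96,14,43,25],[97,97,16],[50,63],14]}
After op 13 (add /xtn/3/2 13): {"j":87,"qm":[[62,20],{"a":82,"o":89}],"xa":[{"j":52,"zwc":55},[12,23,9],{"l":17,"wuz":75,"xd":23,"ym":21}],"xtn":[{"e":55,"fa":24,"u":80,"yxj":81},[96,14,43,25],[97,97,16],[50,63,13],14]}
After op 14 (add /qm/1 49): {"j":87,"qm":[[62,20],49,{"a":82,"o":89}],"xa":[{"j":52,"zwc":55},[12,23,9],{"l":17,"wuz":75,"xd":23,"ym":21}],"xtn":[{"e":55,"fa":24,"u":80,"yxj":81},[96,14,43,25],[97,97,16],[50,63,13],14]}
After op 15 (add /qm/2/rlq 9): {"j":87,"qm":[[62,20],49,{"a":82,"o":89,"rlq":9}],"xa":[{"j":52,"zwc":55},[12,23,9],{"l":17,"wuz":75,"xd":23,"ym":21}],"xtn":[{"e":55,"fa":24,"u":80,"yxj":81},[96,14,43,25],[97,97,16],[50,63,13],14]}
Size at path /xtn/2: 3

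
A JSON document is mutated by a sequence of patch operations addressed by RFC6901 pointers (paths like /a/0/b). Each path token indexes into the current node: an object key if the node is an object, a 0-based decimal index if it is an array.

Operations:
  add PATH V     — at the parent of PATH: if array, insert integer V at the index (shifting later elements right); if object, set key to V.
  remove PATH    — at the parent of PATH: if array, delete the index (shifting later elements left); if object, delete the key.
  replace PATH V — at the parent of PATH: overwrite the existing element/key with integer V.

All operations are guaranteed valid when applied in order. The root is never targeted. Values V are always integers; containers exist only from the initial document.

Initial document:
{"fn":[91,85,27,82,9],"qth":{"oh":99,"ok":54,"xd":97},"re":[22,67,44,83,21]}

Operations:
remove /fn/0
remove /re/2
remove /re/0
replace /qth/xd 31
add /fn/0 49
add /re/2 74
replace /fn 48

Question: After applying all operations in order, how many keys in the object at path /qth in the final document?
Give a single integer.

Answer: 3

Derivation:
After op 1 (remove /fn/0): {"fn":[85,27,82,9],"qth":{"oh":99,"ok":54,"xd":97},"re":[22,67,44,83,21]}
After op 2 (remove /re/2): {"fn":[85,27,82,9],"qth":{"oh":99,"ok":54,"xd":97},"re":[22,67,83,21]}
After op 3 (remove /re/0): {"fn":[85,27,82,9],"qth":{"oh":99,"ok":54,"xd":97},"re":[67,83,21]}
After op 4 (replace /qth/xd 31): {"fn":[85,27,82,9],"qth":{"oh":99,"ok":54,"xd":31},"re":[67,83,21]}
After op 5 (add /fn/0 49): {"fn":[49,85,27,82,9],"qth":{"oh":99,"ok":54,"xd":31},"re":[67,83,21]}
After op 6 (add /re/2 74): {"fn":[49,85,27,82,9],"qth":{"oh":99,"ok":54,"xd":31},"re":[67,83,74,21]}
After op 7 (replace /fn 48): {"fn":48,"qth":{"oh":99,"ok":54,"xd":31},"re":[67,83,74,21]}
Size at path /qth: 3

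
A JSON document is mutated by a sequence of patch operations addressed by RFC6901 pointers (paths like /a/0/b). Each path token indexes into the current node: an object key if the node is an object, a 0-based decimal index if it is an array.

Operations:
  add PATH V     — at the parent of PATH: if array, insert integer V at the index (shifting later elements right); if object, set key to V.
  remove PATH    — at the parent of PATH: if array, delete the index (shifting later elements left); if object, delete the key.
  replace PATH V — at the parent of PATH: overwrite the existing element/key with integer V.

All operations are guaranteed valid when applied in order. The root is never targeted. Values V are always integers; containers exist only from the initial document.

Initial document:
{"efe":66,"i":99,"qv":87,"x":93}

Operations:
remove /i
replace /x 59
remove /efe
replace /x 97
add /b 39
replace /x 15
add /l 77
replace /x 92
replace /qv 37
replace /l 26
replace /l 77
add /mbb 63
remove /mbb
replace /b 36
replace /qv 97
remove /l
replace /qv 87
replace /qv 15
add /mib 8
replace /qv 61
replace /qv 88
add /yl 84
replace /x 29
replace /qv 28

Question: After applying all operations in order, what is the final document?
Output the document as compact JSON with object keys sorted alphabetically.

Answer: {"b":36,"mib":8,"qv":28,"x":29,"yl":84}

Derivation:
After op 1 (remove /i): {"efe":66,"qv":87,"x":93}
After op 2 (replace /x 59): {"efe":66,"qv":87,"x":59}
After op 3 (remove /efe): {"qv":87,"x":59}
After op 4 (replace /x 97): {"qv":87,"x":97}
After op 5 (add /b 39): {"b":39,"qv":87,"x":97}
After op 6 (replace /x 15): {"b":39,"qv":87,"x":15}
After op 7 (add /l 77): {"b":39,"l":77,"qv":87,"x":15}
After op 8 (replace /x 92): {"b":39,"l":77,"qv":87,"x":92}
After op 9 (replace /qv 37): {"b":39,"l":77,"qv":37,"x":92}
After op 10 (replace /l 26): {"b":39,"l":26,"qv":37,"x":92}
After op 11 (replace /l 77): {"b":39,"l":77,"qv":37,"x":92}
After op 12 (add /mbb 63): {"b":39,"l":77,"mbb":63,"qv":37,"x":92}
After op 13 (remove /mbb): {"b":39,"l":77,"qv":37,"x":92}
After op 14 (replace /b 36): {"b":36,"l":77,"qv":37,"x":92}
After op 15 (replace /qv 97): {"b":36,"l":77,"qv":97,"x":92}
After op 16 (remove /l): {"b":36,"qv":97,"x":92}
After op 17 (replace /qv 87): {"b":36,"qv":87,"x":92}
After op 18 (replace /qv 15): {"b":36,"qv":15,"x":92}
After op 19 (add /mib 8): {"b":36,"mib":8,"qv":15,"x":92}
After op 20 (replace /qv 61): {"b":36,"mib":8,"qv":61,"x":92}
After op 21 (replace /qv 88): {"b":36,"mib":8,"qv":88,"x":92}
After op 22 (add /yl 84): {"b":36,"mib":8,"qv":88,"x":92,"yl":84}
After op 23 (replace /x 29): {"b":36,"mib":8,"qv":88,"x":29,"yl":84}
After op 24 (replace /qv 28): {"b":36,"mib":8,"qv":28,"x":29,"yl":84}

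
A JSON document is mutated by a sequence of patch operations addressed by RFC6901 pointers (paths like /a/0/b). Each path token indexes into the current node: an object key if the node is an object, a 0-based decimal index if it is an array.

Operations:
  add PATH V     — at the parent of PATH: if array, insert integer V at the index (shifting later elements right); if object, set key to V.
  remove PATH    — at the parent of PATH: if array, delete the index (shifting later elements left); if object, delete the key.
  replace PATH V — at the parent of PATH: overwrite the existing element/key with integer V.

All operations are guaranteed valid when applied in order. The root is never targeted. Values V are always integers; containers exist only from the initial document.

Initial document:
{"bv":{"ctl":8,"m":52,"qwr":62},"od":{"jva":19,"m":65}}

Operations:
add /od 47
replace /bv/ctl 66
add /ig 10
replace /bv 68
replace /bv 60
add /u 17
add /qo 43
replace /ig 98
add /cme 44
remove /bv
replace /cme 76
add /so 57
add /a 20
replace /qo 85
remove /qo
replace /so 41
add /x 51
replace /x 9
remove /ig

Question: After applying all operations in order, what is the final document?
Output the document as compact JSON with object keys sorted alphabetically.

Answer: {"a":20,"cme":76,"od":47,"so":41,"u":17,"x":9}

Derivation:
After op 1 (add /od 47): {"bv":{"ctl":8,"m":52,"qwr":62},"od":47}
After op 2 (replace /bv/ctl 66): {"bv":{"ctl":66,"m":52,"qwr":62},"od":47}
After op 3 (add /ig 10): {"bv":{"ctl":66,"m":52,"qwr":62},"ig":10,"od":47}
After op 4 (replace /bv 68): {"bv":68,"ig":10,"od":47}
After op 5 (replace /bv 60): {"bv":60,"ig":10,"od":47}
After op 6 (add /u 17): {"bv":60,"ig":10,"od":47,"u":17}
After op 7 (add /qo 43): {"bv":60,"ig":10,"od":47,"qo":43,"u":17}
After op 8 (replace /ig 98): {"bv":60,"ig":98,"od":47,"qo":43,"u":17}
After op 9 (add /cme 44): {"bv":60,"cme":44,"ig":98,"od":47,"qo":43,"u":17}
After op 10 (remove /bv): {"cme":44,"ig":98,"od":47,"qo":43,"u":17}
After op 11 (replace /cme 76): {"cme":76,"ig":98,"od":47,"qo":43,"u":17}
After op 12 (add /so 57): {"cme":76,"ig":98,"od":47,"qo":43,"so":57,"u":17}
After op 13 (add /a 20): {"a":20,"cme":76,"ig":98,"od":47,"qo":43,"so":57,"u":17}
After op 14 (replace /qo 85): {"a":20,"cme":76,"ig":98,"od":47,"qo":85,"so":57,"u":17}
After op 15 (remove /qo): {"a":20,"cme":76,"ig":98,"od":47,"so":57,"u":17}
After op 16 (replace /so 41): {"a":20,"cme":76,"ig":98,"od":47,"so":41,"u":17}
After op 17 (add /x 51): {"a":20,"cme":76,"ig":98,"od":47,"so":41,"u":17,"x":51}
After op 18 (replace /x 9): {"a":20,"cme":76,"ig":98,"od":47,"so":41,"u":17,"x":9}
After op 19 (remove /ig): {"a":20,"cme":76,"od":47,"so":41,"u":17,"x":9}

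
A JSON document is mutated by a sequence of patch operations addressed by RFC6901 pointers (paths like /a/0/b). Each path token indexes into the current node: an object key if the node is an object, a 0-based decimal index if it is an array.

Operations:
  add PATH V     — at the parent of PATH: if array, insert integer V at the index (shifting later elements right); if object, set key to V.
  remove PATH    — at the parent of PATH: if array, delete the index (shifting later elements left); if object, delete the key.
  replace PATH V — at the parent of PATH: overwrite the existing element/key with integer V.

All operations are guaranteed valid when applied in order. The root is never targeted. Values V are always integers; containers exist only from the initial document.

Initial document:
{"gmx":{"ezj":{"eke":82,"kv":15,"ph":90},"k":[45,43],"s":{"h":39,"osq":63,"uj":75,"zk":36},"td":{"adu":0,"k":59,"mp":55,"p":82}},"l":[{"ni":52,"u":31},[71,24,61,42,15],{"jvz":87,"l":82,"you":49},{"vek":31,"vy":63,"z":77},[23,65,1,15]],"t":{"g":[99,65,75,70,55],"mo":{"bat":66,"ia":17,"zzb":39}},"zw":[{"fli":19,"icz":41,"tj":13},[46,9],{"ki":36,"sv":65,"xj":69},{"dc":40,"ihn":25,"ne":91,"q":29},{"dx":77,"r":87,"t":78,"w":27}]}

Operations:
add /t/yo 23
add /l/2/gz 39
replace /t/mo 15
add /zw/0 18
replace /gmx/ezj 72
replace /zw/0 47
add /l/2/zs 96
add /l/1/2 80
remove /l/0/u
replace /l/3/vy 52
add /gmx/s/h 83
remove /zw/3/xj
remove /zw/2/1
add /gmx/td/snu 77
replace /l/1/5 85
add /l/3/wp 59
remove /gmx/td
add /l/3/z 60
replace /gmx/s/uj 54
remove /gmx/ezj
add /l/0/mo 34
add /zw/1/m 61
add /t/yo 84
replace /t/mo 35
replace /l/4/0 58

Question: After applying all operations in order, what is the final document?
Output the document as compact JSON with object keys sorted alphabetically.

Answer: {"gmx":{"k":[45,43],"s":{"h":83,"osq":63,"uj":54,"zk":36}},"l":[{"mo":34,"ni":52},[71,24,80,61,42,85],{"gz":39,"jvz":87,"l":82,"you":49,"zs":96},{"vek":31,"vy":52,"wp":59,"z":60},[58,65,1,15]],"t":{"g":[99,65,75,70,55],"mo":35,"yo":84},"zw":[47,{"fli":19,"icz":41,"m":61,"tj":13},[46],{"ki":36,"sv":65},{"dc":40,"ihn":25,"ne":91,"q":29},{"dx":77,"r":87,"t":78,"w":27}]}

Derivation:
After op 1 (add /t/yo 23): {"gmx":{"ezj":{"eke":82,"kv":15,"ph":90},"k":[45,43],"s":{"h":39,"osq":63,"uj":75,"zk":36},"td":{"adu":0,"k":59,"mp":55,"p":82}},"l":[{"ni":52,"u":31},[71,24,61,42,15],{"jvz":87,"l":82,"you":49},{"vek":31,"vy":63,"z":77},[23,65,1,15]],"t":{"g":[99,65,75,70,55],"mo":{"bat":66,"ia":17,"zzb":39},"yo":23},"zw":[{"fli":19,"icz":41,"tj":13},[46,9],{"ki":36,"sv":65,"xj":69},{"dc":40,"ihn":25,"ne":91,"q":29},{"dx":77,"r":87,"t":78,"w":27}]}
After op 3 (replace /t/mo 15): {"gmx":{"ezj":{"eke":82,"kv":15,"ph":90},"k":[45,43],"s":{"h":39,"osq":63,"uj":75,"zk":36},"td":{"adu":0,"k":59,"mp":55,"p":82}},"l":[{"ni":52,"u":31},[71,24,61,42,15],{"gz":39,"jvz":87,"l":82,"you":49},{"vek":31,"vy":63,"z":77},[23,65,1,15]],"t":{"g":[99,65,75,70,55],"mo":15,"yo":23},"zw":[{"fli":19,"icz":41,"tj":13},[46,9],{"ki":36,"sv":65,"xj":69},{"dc":40,"ihn":25,"ne":91,"q":29},{"dx":77,"r":87,"t":78,"w":27}]}
After op 5 (replace /gmx/ezj 72): {"gmx":{"ezj":72,"k":[45,43],"s":{"h":39,"osq":63,"uj":75,"zk":36},"td":{"adu":0,"k":59,"mp":55,"p":82}},"l":[{"ni":52,"u":31},[71,24,61,42,15],{"gz":39,"jvz":87,"l":82,"you":49},{"vek":31,"vy":63,"z":77},[23,65,1,15]],"t":{"g":[99,65,75,70,55],"mo":15,"yo":23},"zw":[18,{"fli":19,"icz":41,"tj":13},[46,9],{"ki":36,"sv":65,"xj":69},{"dc":40,"ihn":25,"ne":91,"q":29},{"dx":77,"r":87,"t":78,"w":27}]}
After op 7 (add /l/2/zs 96): {"gmx":{"ezj":72,"k":[45,43],"s":{"h":39,"osq":63,"uj":75,"zk":36},"td":{"adu":0,"k":59,"mp":55,"p":82}},"l":[{"ni":52,"u":31},[71,24,61,42,15],{"gz":39,"jvz":87,"l":82,"you":49,"zs":96},{"vek":31,"vy":63,"z":77},[23,65,1,15]],"t":{"g":[99,65,75,70,55],"mo":15,"yo":23},"zw":[47,{"fli":19,"icz":41,"tj":13},[46,9],{"ki":36,"sv":65,"xj":69},{"dc":40,"ihn":25,"ne":91,"q":29},{"dx":77,"r":87,"t":78,"w":27}]}
After op 9 (remove /l/0/u): {"gmx":{"ezj":72,"k":[45,43],"s":{"h":39,"osq":63,"uj":75,"zk":36},"td":{"adu":0,"k":59,"mp":55,"p":82}},"l":[{"ni":52},[71,24,80,61,42,15],{"gz":39,"jvz":87,"l":82,"you":49,"zs":96},{"vek":31,"vy":63,"z":77},[23,65,1,15]],"t":{"g":[99,65,75,70,55],"mo":15,"yo":23},"zw":[47,{"fli":19,"icz":41,"tj":13},[46,9],{"ki":36,"sv":65,"xj":69},{"dc":40,"ihn":25,"ne":91,"q":29},{"dx":77,"r":87,"t":78,"w":27}]}
After op 11 (add /gmx/s/h 83): {"gmx":{"ezj":72,"k":[45,43],"s":{"h":83,"osq":63,"uj":75,"zk":36},"td":{"adu":0,"k":59,"mp":55,"p":82}},"l":[{"ni":52},[71,24,80,61,42,15],{"gz":39,"jvz":87,"l":82,"you":49,"zs":96},{"vek":31,"vy":52,"z":77},[23,65,1,15]],"t":{"g":[99,65,75,70,55],"mo":15,"yo":23},"zw":[47,{"fli":19,"icz":41,"tj":13},[46,9],{"ki":36,"sv":65,"xj":69},{"dc":40,"ihn":25,"ne":91,"q":29},{"dx":77,"r":87,"t":78,"w":27}]}
After op 13 (remove /zw/2/1): {"gmx":{"ezj":72,"k":[45,43],"s":{"h":83,"osq":63,"uj":75,"zk":36},"td":{"adu":0,"k":59,"mp":55,"p":82}},"l":[{"ni":52},[71,24,80,61,42,15],{"gz":39,"jvz":87,"l":82,"you":49,"zs":96},{"vek":31,"vy":52,"z":77},[23,65,1,15]],"t":{"g":[99,65,75,70,55],"mo":15,"yo":23},"zw":[47,{"fli":19,"icz":41,"tj":13},[46],{"ki":36,"sv":65},{"dc":40,"ihn":25,"ne":91,"q":29},{"dx":77,"r":87,"t":78,"w":27}]}
After op 15 (replace /l/1/5 85): {"gmx":{"ezj":72,"k":[45,43],"s":{"h":83,"osq":63,"uj":75,"zk":36},"td":{"adu":0,"k":59,"mp":55,"p":82,"snu":77}},"l":[{"ni":52},[71,24,80,61,42,85],{"gz":39,"jvz":87,"l":82,"you":49,"zs":96},{"vek":31,"vy":52,"z":77},[23,65,1,15]],"t":{"g":[99,65,75,70,55],"mo":15,"yo":23},"zw":[47,{"fli":19,"icz":41,"tj":13},[46],{"ki":36,"sv":65},{"dc":40,"ihn":25,"ne":91,"q":29},{"dx":77,"r":87,"t":78,"w":27}]}
After op 17 (remove /gmx/td): {"gmx":{"ezj":72,"k":[45,43],"s":{"h":83,"osq":63,"uj":75,"zk":36}},"l":[{"ni":52},[71,24,80,61,42,85],{"gz":39,"jvz":87,"l":82,"you":49,"zs":96},{"vek":31,"vy":52,"wp":59,"z":77},[23,65,1,15]],"t":{"g":[99,65,75,70,55],"mo":15,"yo":23},"zw":[47,{"fli":19,"icz":41,"tj":13},[46],{"ki":36,"sv":65},{"dc":40,"ihn":25,"ne":91,"q":29},{"dx":77,"r":87,"t":78,"w":27}]}
After op 19 (replace /gmx/s/uj 54): {"gmx":{"ezj":72,"k":[45,43],"s":{"h":83,"osq":63,"uj":54,"zk":36}},"l":[{"ni":52},[71,24,80,61,42,85],{"gz":39,"jvz":87,"l":82,"you":49,"zs":96},{"vek":31,"vy":52,"wp":59,"z":60},[23,65,1,15]],"t":{"g":[99,65,75,70,55],"mo":15,"yo":23},"zw":[47,{"fli":19,"icz":41,"tj":13},[46],{"ki":36,"sv":65},{"dc":40,"ihn":25,"ne":91,"q":29},{"dx":77,"r":87,"t":78,"w":27}]}
After op 21 (add /l/0/mo 34): {"gmx":{"k":[45,43],"s":{"h":83,"osq":63,"uj":54,"zk":36}},"l":[{"mo":34,"ni":52},[71,24,80,61,42,85],{"gz":39,"jvz":87,"l":82,"you":49,"zs":96},{"vek":31,"vy":52,"wp":59,"z":60},[23,65,1,15]],"t":{"g":[99,65,75,70,55],"mo":15,"yo":23},"zw":[47,{"fli":19,"icz":41,"tj":13},[46],{"ki":36,"sv":65},{"dc":40,"ihn":25,"ne":91,"q":29},{"dx":77,"r":87,"t":78,"w":27}]}
After op 23 (add /t/yo 84): {"gmx":{"k":[45,43],"s":{"h":83,"osq":63,"uj":54,"zk":36}},"l":[{"mo":34,"ni":52},[71,24,80,61,42,85],{"gz":39,"jvz":87,"l":82,"you":49,"zs":96},{"vek":31,"vy":52,"wp":59,"z":60},[23,65,1,15]],"t":{"g":[99,65,75,70,55],"mo":15,"yo":84},"zw":[47,{"fli":19,"icz":41,"m":61,"tj":13},[46],{"ki":36,"sv":65},{"dc":40,"ihn":25,"ne":91,"q":29},{"dx":77,"r":87,"t":78,"w":27}]}
After op 25 (replace /l/4/0 58): {"gmx":{"k":[45,43],"s":{"h":83,"osq":63,"uj":54,"zk":36}},"l":[{"mo":34,"ni":52},[71,24,80,61,42,85],{"gz":39,"jvz":87,"l":82,"you":49,"zs":96},{"vek":31,"vy":52,"wp":59,"z":60},[58,65,1,15]],"t":{"g":[99,65,75,70,55],"mo":35,"yo":84},"zw":[47,{"fli":19,"icz":41,"m":61,"tj":13},[46],{"ki":36,"sv":65},{"dc":40,"ihn":25,"ne":91,"q":29},{"dx":77,"r":87,"t":78,"w":27}]}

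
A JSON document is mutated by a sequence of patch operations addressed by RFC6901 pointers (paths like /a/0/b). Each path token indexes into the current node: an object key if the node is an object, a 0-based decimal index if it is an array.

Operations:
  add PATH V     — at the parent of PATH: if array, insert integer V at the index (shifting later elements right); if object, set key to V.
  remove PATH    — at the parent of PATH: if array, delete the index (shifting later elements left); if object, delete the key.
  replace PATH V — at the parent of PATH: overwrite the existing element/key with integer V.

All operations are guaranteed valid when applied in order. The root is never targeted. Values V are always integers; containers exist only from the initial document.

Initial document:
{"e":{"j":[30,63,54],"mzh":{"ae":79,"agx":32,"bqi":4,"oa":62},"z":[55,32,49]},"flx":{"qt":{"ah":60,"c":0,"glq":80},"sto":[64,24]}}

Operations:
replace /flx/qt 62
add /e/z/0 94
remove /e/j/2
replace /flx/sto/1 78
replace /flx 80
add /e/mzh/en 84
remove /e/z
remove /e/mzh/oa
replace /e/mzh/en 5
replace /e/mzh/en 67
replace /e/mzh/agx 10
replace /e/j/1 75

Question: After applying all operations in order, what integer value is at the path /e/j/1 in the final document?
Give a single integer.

Answer: 75

Derivation:
After op 1 (replace /flx/qt 62): {"e":{"j":[30,63,54],"mzh":{"ae":79,"agx":32,"bqi":4,"oa":62},"z":[55,32,49]},"flx":{"qt":62,"sto":[64,24]}}
After op 2 (add /e/z/0 94): {"e":{"j":[30,63,54],"mzh":{"ae":79,"agx":32,"bqi":4,"oa":62},"z":[94,55,32,49]},"flx":{"qt":62,"sto":[64,24]}}
After op 3 (remove /e/j/2): {"e":{"j":[30,63],"mzh":{"ae":79,"agx":32,"bqi":4,"oa":62},"z":[94,55,32,49]},"flx":{"qt":62,"sto":[64,24]}}
After op 4 (replace /flx/sto/1 78): {"e":{"j":[30,63],"mzh":{"ae":79,"agx":32,"bqi":4,"oa":62},"z":[94,55,32,49]},"flx":{"qt":62,"sto":[64,78]}}
After op 5 (replace /flx 80): {"e":{"j":[30,63],"mzh":{"ae":79,"agx":32,"bqi":4,"oa":62},"z":[94,55,32,49]},"flx":80}
After op 6 (add /e/mzh/en 84): {"e":{"j":[30,63],"mzh":{"ae":79,"agx":32,"bqi":4,"en":84,"oa":62},"z":[94,55,32,49]},"flx":80}
After op 7 (remove /e/z): {"e":{"j":[30,63],"mzh":{"ae":79,"agx":32,"bqi":4,"en":84,"oa":62}},"flx":80}
After op 8 (remove /e/mzh/oa): {"e":{"j":[30,63],"mzh":{"ae":79,"agx":32,"bqi":4,"en":84}},"flx":80}
After op 9 (replace /e/mzh/en 5): {"e":{"j":[30,63],"mzh":{"ae":79,"agx":32,"bqi":4,"en":5}},"flx":80}
After op 10 (replace /e/mzh/en 67): {"e":{"j":[30,63],"mzh":{"ae":79,"agx":32,"bqi":4,"en":67}},"flx":80}
After op 11 (replace /e/mzh/agx 10): {"e":{"j":[30,63],"mzh":{"ae":79,"agx":10,"bqi":4,"en":67}},"flx":80}
After op 12 (replace /e/j/1 75): {"e":{"j":[30,75],"mzh":{"ae":79,"agx":10,"bqi":4,"en":67}},"flx":80}
Value at /e/j/1: 75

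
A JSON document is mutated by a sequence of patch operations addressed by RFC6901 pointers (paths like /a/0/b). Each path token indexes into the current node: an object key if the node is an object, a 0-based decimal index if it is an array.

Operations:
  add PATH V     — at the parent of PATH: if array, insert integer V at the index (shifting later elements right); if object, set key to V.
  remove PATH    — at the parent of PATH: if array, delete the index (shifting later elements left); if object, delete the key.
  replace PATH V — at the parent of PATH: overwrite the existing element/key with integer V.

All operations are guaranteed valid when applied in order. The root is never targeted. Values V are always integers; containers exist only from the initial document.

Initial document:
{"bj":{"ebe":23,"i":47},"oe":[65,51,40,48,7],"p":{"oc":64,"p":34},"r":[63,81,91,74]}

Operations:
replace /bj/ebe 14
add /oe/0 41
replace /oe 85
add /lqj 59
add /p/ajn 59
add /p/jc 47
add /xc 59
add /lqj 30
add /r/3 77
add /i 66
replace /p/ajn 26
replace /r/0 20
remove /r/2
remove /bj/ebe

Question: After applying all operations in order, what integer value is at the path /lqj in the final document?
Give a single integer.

Answer: 30

Derivation:
After op 1 (replace /bj/ebe 14): {"bj":{"ebe":14,"i":47},"oe":[65,51,40,48,7],"p":{"oc":64,"p":34},"r":[63,81,91,74]}
After op 2 (add /oe/0 41): {"bj":{"ebe":14,"i":47},"oe":[41,65,51,40,48,7],"p":{"oc":64,"p":34},"r":[63,81,91,74]}
After op 3 (replace /oe 85): {"bj":{"ebe":14,"i":47},"oe":85,"p":{"oc":64,"p":34},"r":[63,81,91,74]}
After op 4 (add /lqj 59): {"bj":{"ebe":14,"i":47},"lqj":59,"oe":85,"p":{"oc":64,"p":34},"r":[63,81,91,74]}
After op 5 (add /p/ajn 59): {"bj":{"ebe":14,"i":47},"lqj":59,"oe":85,"p":{"ajn":59,"oc":64,"p":34},"r":[63,81,91,74]}
After op 6 (add /p/jc 47): {"bj":{"ebe":14,"i":47},"lqj":59,"oe":85,"p":{"ajn":59,"jc":47,"oc":64,"p":34},"r":[63,81,91,74]}
After op 7 (add /xc 59): {"bj":{"ebe":14,"i":47},"lqj":59,"oe":85,"p":{"ajn":59,"jc":47,"oc":64,"p":34},"r":[63,81,91,74],"xc":59}
After op 8 (add /lqj 30): {"bj":{"ebe":14,"i":47},"lqj":30,"oe":85,"p":{"ajn":59,"jc":47,"oc":64,"p":34},"r":[63,81,91,74],"xc":59}
After op 9 (add /r/3 77): {"bj":{"ebe":14,"i":47},"lqj":30,"oe":85,"p":{"ajn":59,"jc":47,"oc":64,"p":34},"r":[63,81,91,77,74],"xc":59}
After op 10 (add /i 66): {"bj":{"ebe":14,"i":47},"i":66,"lqj":30,"oe":85,"p":{"ajn":59,"jc":47,"oc":64,"p":34},"r":[63,81,91,77,74],"xc":59}
After op 11 (replace /p/ajn 26): {"bj":{"ebe":14,"i":47},"i":66,"lqj":30,"oe":85,"p":{"ajn":26,"jc":47,"oc":64,"p":34},"r":[63,81,91,77,74],"xc":59}
After op 12 (replace /r/0 20): {"bj":{"ebe":14,"i":47},"i":66,"lqj":30,"oe":85,"p":{"ajn":26,"jc":47,"oc":64,"p":34},"r":[20,81,91,77,74],"xc":59}
After op 13 (remove /r/2): {"bj":{"ebe":14,"i":47},"i":66,"lqj":30,"oe":85,"p":{"ajn":26,"jc":47,"oc":64,"p":34},"r":[20,81,77,74],"xc":59}
After op 14 (remove /bj/ebe): {"bj":{"i":47},"i":66,"lqj":30,"oe":85,"p":{"ajn":26,"jc":47,"oc":64,"p":34},"r":[20,81,77,74],"xc":59}
Value at /lqj: 30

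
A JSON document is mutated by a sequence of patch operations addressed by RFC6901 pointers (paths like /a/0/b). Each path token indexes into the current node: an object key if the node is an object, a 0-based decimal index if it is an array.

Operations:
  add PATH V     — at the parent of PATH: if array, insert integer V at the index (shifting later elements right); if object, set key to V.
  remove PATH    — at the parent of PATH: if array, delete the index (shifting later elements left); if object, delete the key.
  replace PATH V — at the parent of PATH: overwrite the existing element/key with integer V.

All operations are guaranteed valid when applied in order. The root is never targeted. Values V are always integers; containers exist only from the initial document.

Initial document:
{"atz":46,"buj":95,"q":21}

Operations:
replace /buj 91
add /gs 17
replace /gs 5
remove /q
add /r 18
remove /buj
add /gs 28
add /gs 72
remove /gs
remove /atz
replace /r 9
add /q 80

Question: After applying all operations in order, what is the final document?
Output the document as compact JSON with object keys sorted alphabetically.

After op 1 (replace /buj 91): {"atz":46,"buj":91,"q":21}
After op 2 (add /gs 17): {"atz":46,"buj":91,"gs":17,"q":21}
After op 3 (replace /gs 5): {"atz":46,"buj":91,"gs":5,"q":21}
After op 4 (remove /q): {"atz":46,"buj":91,"gs":5}
After op 5 (add /r 18): {"atz":46,"buj":91,"gs":5,"r":18}
After op 6 (remove /buj): {"atz":46,"gs":5,"r":18}
After op 7 (add /gs 28): {"atz":46,"gs":28,"r":18}
After op 8 (add /gs 72): {"atz":46,"gs":72,"r":18}
After op 9 (remove /gs): {"atz":46,"r":18}
After op 10 (remove /atz): {"r":18}
After op 11 (replace /r 9): {"r":9}
After op 12 (add /q 80): {"q":80,"r":9}

Answer: {"q":80,"r":9}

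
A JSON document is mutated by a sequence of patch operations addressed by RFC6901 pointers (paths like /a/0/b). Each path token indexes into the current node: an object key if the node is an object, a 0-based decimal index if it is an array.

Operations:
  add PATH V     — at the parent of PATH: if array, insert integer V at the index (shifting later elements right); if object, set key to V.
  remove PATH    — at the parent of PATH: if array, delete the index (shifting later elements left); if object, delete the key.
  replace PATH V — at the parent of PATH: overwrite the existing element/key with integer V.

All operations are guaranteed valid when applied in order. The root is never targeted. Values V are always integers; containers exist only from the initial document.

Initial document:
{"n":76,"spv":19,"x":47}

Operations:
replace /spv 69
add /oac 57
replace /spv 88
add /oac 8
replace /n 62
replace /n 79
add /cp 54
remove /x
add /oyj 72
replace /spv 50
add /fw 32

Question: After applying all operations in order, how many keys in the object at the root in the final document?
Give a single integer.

After op 1 (replace /spv 69): {"n":76,"spv":69,"x":47}
After op 2 (add /oac 57): {"n":76,"oac":57,"spv":69,"x":47}
After op 3 (replace /spv 88): {"n":76,"oac":57,"spv":88,"x":47}
After op 4 (add /oac 8): {"n":76,"oac":8,"spv":88,"x":47}
After op 5 (replace /n 62): {"n":62,"oac":8,"spv":88,"x":47}
After op 6 (replace /n 79): {"n":79,"oac":8,"spv":88,"x":47}
After op 7 (add /cp 54): {"cp":54,"n":79,"oac":8,"spv":88,"x":47}
After op 8 (remove /x): {"cp":54,"n":79,"oac":8,"spv":88}
After op 9 (add /oyj 72): {"cp":54,"n":79,"oac":8,"oyj":72,"spv":88}
After op 10 (replace /spv 50): {"cp":54,"n":79,"oac":8,"oyj":72,"spv":50}
After op 11 (add /fw 32): {"cp":54,"fw":32,"n":79,"oac":8,"oyj":72,"spv":50}
Size at the root: 6

Answer: 6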